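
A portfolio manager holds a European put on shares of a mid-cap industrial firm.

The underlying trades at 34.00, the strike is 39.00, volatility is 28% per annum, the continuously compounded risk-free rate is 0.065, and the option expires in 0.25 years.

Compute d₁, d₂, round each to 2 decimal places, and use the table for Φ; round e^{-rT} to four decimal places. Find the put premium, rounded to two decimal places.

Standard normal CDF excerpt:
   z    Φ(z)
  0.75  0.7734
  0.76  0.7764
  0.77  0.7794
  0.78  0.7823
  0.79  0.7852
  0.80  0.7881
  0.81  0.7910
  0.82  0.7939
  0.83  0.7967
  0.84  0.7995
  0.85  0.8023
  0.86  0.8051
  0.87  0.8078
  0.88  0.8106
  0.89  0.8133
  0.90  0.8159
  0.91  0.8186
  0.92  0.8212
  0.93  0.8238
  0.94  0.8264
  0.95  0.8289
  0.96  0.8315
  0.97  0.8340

4.91

σ√T = 0.28·√0.25 = 0.1400
d₁ = [ln(34/39) + (0.065 + ½·0.28²)·0.25] / (σ√T) = (-0.1372 + 0.0261) / 0.1400 = -0.7939 which rounds to -0.79
d₂ = -0.7939 − 0.1400 = -0.9339 which rounds to -0.93
exp(−rT) = exp(−0.065·0.25) = 0.9839
P = 39·0.9839·N(0.93) − 34·N(0.79) = 39·0.9839·0.8238 − 34·0.7852 = 31.6109 − 26.6968 = 4.9141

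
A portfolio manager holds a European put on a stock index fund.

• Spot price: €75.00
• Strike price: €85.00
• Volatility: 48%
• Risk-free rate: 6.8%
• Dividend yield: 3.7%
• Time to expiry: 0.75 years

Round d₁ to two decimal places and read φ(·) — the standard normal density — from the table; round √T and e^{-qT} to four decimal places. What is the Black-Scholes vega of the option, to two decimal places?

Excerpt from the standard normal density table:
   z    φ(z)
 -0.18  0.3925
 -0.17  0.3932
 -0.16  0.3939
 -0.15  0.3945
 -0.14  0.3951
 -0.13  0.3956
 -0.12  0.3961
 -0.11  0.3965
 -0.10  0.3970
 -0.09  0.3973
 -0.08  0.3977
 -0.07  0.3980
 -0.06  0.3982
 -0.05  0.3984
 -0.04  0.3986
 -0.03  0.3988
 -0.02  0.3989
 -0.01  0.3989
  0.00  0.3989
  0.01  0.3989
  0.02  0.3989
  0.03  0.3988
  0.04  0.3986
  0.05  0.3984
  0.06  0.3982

25.18

σ√T = 0.48·√0.75 = 0.4157
ln(S/K) + (r − q + σ²/2)T = ln(75/85) + (0.068 − 0.037 + 0.48²/2)·0.75 = -0.1252 + 0.1096 = -0.0155
d₁ = -0.0155 / 0.4157 = -0.0373 which rounds to -0.04
√T = √0.75 = 0.8660
φ(d₁) = φ(-0.04) = 0.3986
exp(−qT) = exp(−0.037·0.75) = 0.9726
vega = S·exp(−qT)·φ(d₁)·√T = 75·0.9726·0.3986·0.8660 = 25.1797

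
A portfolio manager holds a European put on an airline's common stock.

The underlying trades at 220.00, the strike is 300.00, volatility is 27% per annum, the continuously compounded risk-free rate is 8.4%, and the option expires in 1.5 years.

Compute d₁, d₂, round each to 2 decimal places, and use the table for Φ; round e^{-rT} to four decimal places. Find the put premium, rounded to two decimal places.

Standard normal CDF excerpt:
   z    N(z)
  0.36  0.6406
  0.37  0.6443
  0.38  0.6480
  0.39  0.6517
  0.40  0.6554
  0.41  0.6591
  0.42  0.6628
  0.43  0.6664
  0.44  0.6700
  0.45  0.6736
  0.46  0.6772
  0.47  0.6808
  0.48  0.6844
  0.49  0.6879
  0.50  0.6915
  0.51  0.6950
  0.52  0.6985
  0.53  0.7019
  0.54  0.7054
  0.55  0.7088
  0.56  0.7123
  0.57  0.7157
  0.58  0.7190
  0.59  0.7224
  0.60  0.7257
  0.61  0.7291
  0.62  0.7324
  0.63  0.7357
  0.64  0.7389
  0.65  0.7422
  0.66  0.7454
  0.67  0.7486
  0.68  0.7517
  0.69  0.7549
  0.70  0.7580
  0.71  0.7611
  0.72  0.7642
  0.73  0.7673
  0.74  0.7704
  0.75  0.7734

58.74

σ√T = 0.27 × 1.2247 = 0.3307
d₁ = [ln(220/300) + (0.084 + 0.27²/2)·1.5] / 0.3307 = [-0.3102 + 0.1807] / 0.3307 = -0.3916 ≈ -0.39
d₂ = d₁ − σ√T = -0.3916 − 0.3307 = -0.7222 ≈ -0.72
e^(−rT) = e^(−0.084·1.5) = 0.8816
N(−d₂) = N(0.72) = 0.7642;  N(−d₁) = N(0.39) = 0.6517
P = 300·0.8816·0.7642 − 220·0.6517 = 202.1156 − 143.3740 = 58.7416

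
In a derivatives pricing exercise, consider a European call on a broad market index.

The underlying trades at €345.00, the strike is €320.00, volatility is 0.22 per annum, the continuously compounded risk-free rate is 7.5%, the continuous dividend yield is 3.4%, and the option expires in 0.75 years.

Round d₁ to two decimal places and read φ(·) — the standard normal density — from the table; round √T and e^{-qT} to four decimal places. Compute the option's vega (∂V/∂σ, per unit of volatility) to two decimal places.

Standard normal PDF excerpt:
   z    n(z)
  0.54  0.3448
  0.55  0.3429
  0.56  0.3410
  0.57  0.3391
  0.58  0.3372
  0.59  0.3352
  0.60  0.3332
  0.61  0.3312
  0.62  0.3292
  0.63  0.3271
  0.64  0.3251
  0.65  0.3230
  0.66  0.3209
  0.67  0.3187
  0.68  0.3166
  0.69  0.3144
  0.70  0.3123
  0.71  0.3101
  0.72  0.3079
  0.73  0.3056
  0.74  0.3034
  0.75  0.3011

T = 0.75;  σ√T = 0.1905
d₁ = [ln(345/320) + (0.075 − 0.034 + 0.22²/2)·0.75] / 0.1905 = [0.0752 + 0.0489] / 0.1905 = 0.6515 → 0.65
√T = √0.75 = 0.8660
φ(d₁) = φ(0.65) = 0.3230
exp(−qT) = exp(−0.034·0.75) = 0.9748
vega = S·exp(−qT)·φ(d₁)·√T = 345·0.9748·0.3230·0.8660 = 94.0708

94.07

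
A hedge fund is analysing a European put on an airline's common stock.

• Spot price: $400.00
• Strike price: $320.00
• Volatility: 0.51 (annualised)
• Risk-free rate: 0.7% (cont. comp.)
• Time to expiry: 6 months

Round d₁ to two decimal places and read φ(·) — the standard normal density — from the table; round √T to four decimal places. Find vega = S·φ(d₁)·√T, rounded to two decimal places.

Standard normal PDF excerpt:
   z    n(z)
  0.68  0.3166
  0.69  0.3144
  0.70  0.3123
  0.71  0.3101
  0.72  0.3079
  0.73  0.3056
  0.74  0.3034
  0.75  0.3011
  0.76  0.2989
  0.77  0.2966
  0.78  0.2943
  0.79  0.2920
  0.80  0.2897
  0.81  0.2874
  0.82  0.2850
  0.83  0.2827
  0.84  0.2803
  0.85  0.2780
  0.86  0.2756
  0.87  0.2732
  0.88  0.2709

81.29

σ√T = 0.51 × 0.7071 = 0.3606
ln(S/K) + (r + σ²/2)T = ln(400/320) + (0.007 + 0.51²/2)·0.5 = 0.2231 + 0.0685 = 0.2917
d₁ = 0.2917 / 0.3606 = 0.8088 ≈ 0.81
√T = √0.5 = 0.7071
φ(d₁) = φ(0.81) = 0.2874
vega = S·φ(d₁)·√T = 400·0.2874·0.7071 = 81.2882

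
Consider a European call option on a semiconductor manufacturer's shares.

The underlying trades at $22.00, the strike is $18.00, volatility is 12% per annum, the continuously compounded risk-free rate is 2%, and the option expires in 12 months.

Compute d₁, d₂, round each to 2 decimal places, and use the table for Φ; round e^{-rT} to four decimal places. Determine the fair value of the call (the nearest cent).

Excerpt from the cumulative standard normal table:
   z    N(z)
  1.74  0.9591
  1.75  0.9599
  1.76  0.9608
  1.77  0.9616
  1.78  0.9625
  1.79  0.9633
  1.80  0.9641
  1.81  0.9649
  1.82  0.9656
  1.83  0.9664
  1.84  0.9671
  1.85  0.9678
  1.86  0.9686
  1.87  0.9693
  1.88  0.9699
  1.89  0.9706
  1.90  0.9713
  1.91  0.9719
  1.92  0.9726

$4.39

σ√T = 0.12 × 1.0000 = 0.1200
ln(S/K) + (r + σ²/2)T = ln(22/18) + (0.02 + 0.12²/2)·1 = 0.2007 + 0.0272 = 0.2279
d₁ = 0.2279 / 0.1200 = 1.8989 ≈ 1.90
d₂ = d₁ − σ√T = 1.8989 − 0.1200 = 1.7789 ≈ 1.78
exp(−rT) = exp(−0.02·1) = 0.9802
N(d₁) = N(1.90) = 0.9713;  N(d₂) = N(1.78) = 0.9625
C = 22·0.9713 − 18·0.9802·0.9625 = 21.3686 − 16.9820 = 4.3866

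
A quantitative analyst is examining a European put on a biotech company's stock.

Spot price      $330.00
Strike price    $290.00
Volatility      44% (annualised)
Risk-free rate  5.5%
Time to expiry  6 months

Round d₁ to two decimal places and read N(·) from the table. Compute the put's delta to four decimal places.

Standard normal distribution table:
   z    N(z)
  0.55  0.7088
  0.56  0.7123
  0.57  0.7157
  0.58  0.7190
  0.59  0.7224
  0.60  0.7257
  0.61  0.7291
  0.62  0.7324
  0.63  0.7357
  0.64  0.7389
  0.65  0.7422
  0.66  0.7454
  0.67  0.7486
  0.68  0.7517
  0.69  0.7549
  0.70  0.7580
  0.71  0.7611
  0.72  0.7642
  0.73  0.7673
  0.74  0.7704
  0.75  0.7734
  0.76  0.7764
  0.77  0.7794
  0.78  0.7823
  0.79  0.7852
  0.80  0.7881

-0.2546

σ√T = 0.44·√0.5 = 0.3111
d₁ = [ln(330/290) + (0.055 + 0.44²/2)·0.5] / 0.3111 = [0.1292 + 0.0759] / 0.3111 = 0.6593 ⇒ 0.66
N(d₁) = N(0.66) = 0.7454
Δ_put = N(d₁) − 1 = 0.7454 − 1 = -0.2546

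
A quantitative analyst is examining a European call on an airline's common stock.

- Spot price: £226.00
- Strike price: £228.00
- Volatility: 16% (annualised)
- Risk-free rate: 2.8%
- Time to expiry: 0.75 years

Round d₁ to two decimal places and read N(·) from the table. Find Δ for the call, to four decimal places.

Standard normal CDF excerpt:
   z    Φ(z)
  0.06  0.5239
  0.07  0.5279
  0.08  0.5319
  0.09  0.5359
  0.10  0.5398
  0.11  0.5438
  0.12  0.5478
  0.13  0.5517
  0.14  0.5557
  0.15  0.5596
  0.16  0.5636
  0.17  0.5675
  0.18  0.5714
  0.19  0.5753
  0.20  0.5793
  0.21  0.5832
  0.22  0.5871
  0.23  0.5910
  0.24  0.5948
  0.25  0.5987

σ√T = 0.16 × 0.8660 = 0.1386
d₁ = [ln(226/228) + (0.028 + ½·0.16²)·0.75] / (σ√T) = (-0.0088 + 0.0306) / 0.1386 = 0.1573 ≈ 0.16
N(d₁) = N(0.16) = 0.5636
Δ_call = N(d₁) = 0.5636

0.5636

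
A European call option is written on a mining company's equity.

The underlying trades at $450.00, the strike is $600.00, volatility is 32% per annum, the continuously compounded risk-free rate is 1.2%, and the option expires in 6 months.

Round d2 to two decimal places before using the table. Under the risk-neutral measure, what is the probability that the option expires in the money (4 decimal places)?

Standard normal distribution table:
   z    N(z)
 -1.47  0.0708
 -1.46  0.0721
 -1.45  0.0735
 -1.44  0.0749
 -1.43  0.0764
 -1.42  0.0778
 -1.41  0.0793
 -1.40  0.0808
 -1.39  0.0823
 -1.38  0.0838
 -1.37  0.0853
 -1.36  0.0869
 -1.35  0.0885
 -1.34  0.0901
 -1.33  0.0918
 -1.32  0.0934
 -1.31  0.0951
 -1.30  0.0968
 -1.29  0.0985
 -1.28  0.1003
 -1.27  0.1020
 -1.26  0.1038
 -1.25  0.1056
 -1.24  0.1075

0.0869

σ√T = 0.32·√0.5 = 0.2263
d₁ = [ln(450/600) + (0.012 + 0.32²/2)·0.5] / 0.2263 = [-0.2877 + 0.0316] / 0.2263 = -1.1317 which rounds to -1.13
d₂ = d₁ − σ√T = -1.1317 − 0.2263 = -1.3580 which rounds to -1.36
Pr(exercise) under Q = N(d₂) = 0.0869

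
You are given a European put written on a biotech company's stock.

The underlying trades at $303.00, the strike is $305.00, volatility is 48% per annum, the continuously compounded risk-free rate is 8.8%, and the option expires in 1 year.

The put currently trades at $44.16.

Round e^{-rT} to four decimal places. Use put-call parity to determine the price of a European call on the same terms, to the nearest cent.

e^(−rT) = e^(−0.088·1) = 0.9158
Put-call parity: C − P = S − K·e^(−rT) = 303 − 305·0.9158 = 303 − 279.3190 = 23.6810
C = P + (C − P) = 44.16 + (23.6810) = 67.8410

$67.84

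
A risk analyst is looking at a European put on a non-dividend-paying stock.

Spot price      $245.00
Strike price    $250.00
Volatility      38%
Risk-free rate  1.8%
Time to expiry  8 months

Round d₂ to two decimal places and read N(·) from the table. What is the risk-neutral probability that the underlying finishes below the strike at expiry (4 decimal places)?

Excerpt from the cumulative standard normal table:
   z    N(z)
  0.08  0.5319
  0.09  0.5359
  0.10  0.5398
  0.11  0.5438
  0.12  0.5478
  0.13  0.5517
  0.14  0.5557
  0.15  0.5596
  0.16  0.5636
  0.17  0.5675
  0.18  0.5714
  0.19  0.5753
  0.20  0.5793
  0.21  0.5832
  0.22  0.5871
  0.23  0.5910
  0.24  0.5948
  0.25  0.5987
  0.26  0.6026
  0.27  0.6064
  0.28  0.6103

T = 0.6667;  σ√T = 0.3103
d₁ = [ln(245/250) + (0.018 + ½·0.38²)·0.6667] / (σ√T) = (-0.0202 + 0.0601) / 0.3103 = 0.1287 ⇒ 0.13
d₂ = 0.1287 − 0.3103 = -0.1816 ⇒ -0.18
Risk-neutral Pr[S_T < K] = N(−d₂) = N(0.18) = 0.5714

0.5714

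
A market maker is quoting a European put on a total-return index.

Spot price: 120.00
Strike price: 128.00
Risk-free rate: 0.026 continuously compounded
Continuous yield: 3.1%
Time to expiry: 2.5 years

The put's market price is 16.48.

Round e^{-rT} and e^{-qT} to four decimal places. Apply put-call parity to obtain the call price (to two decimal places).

e^(−qT) = e^(−0.031·2.5) = 0.9254;  e^(−rT) = e^(−0.026·2.5) = 0.9371
Put-call parity: C − P = S·e^(−qT) − K·e^(−rT) = 120·0.9254 − 128·0.9371 = 111.0480 − 119.9488 = -8.9008
C = P + (C − P) = 16.48 + (-8.9008) = 7.5792

7.58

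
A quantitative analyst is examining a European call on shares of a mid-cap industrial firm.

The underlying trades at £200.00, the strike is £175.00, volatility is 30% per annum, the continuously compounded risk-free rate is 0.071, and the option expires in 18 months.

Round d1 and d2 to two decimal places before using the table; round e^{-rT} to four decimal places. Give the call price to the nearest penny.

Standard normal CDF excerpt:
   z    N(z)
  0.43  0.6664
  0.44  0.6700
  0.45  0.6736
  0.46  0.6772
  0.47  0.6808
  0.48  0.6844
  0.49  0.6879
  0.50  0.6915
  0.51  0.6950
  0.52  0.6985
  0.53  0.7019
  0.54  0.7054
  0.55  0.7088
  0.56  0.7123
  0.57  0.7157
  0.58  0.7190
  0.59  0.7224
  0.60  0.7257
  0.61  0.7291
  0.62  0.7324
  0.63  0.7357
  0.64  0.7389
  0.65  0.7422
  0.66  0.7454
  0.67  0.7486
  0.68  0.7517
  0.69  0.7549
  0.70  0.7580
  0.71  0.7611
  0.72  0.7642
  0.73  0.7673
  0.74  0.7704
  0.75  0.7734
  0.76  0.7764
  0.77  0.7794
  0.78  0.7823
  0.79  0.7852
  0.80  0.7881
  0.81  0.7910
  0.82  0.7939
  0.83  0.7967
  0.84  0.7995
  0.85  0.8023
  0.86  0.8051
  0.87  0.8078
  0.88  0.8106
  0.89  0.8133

£52.79

σ√T = 0.3 × 1.2247 = 0.3674
ln(S/K) + (r + σ²/2)T = ln(200/175) + (0.071 + 0.3²/2)·1.5 = 0.1335 + 0.1740 = 0.3075
d₁ = 0.3075 / 0.3674 = 0.8370 which rounds to 0.84
d₂ = d₁ − σ√T = 0.8370 − 0.3674 = 0.4696 which rounds to 0.47
e^(−rT) = e^(−0.071·1.5) = 0.8990
N(d₁) = N(0.84) = 0.7995;  N(d₂) = N(0.47) = 0.6808
C = 200·0.7995 − 175·0.8990·0.6808 = 159.9000 − 107.1069 = 52.7931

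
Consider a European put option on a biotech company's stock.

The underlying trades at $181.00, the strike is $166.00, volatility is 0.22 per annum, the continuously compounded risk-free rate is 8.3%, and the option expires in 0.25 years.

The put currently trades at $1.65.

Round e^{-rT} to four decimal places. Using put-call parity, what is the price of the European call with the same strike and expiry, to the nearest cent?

$20.05

exp(−rT) = exp(−0.083·0.25) = 0.9795
Put-call parity: C − P = S − K·e^(−rT) = 181 − 166·0.9795 = 181 − 162.5970 = 18.4030
C = P + (C − P) = 1.65 + (18.4030) = 20.0530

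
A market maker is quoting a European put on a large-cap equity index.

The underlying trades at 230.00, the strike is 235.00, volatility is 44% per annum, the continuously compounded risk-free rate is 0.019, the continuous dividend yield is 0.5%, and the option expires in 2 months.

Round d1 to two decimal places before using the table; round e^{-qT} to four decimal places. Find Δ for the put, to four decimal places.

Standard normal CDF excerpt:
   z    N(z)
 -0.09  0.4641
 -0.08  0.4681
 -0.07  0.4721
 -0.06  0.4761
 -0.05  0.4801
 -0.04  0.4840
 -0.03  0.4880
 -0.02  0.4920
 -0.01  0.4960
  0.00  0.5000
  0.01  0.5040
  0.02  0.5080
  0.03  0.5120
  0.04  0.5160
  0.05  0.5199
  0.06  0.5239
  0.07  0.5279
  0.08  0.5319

-0.5076

σ√T = 0.44 × 0.4082 = 0.1796
ln(S/K) + (r − q + σ²/2)T = ln(230/235) + (0.019 − 0.005 + 0.44²/2)·0.1667 = -0.0215 + 0.0185 = -0.0030
d₁ = -0.0030 / 0.1796 = -0.0169 which rounds to -0.02
N(d₁) = N(-0.02) = 0.4920
Δ_put = e^(−qT)·(N(d₁) − 1) = 0.9992·(0.4920 − 1) = -0.5076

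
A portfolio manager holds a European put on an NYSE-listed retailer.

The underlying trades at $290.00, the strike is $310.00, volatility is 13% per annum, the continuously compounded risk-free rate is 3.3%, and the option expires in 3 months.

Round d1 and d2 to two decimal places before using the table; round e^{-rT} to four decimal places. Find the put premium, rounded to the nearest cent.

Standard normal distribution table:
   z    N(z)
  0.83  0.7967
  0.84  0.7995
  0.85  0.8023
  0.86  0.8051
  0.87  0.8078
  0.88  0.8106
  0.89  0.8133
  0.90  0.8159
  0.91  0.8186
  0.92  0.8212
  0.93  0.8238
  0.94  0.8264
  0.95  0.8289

$19.02

σ√T = 0.13 × 0.5000 = 0.0650
d₁ = [ln(290/310) + (0.033 + 0.13²/2)·0.25] / 0.0650 = [-0.0667 + 0.0104] / 0.0650 = -0.8666 → -0.87
d₂ = d₁ − σ√T = -0.8666 − 0.0650 = -0.9316 → -0.93
e^(−rT) = e^(−0.033·0.25) = 0.9918
P = 310·0.9918·N(0.93) − 290·N(0.87) = 310·0.9918·0.8238 − 290·0.8078 = 253.2839 − 234.2620 = 19.0219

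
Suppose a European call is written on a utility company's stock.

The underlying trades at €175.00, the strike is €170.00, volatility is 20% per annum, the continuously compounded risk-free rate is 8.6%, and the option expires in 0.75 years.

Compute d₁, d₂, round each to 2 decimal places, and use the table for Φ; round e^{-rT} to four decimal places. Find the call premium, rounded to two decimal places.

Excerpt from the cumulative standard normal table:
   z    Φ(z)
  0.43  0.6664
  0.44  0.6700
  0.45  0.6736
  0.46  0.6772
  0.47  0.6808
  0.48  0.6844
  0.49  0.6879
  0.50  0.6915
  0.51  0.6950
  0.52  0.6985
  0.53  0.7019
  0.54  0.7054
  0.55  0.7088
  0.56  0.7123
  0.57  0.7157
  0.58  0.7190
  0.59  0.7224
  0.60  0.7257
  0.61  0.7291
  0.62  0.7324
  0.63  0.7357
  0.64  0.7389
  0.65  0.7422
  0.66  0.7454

σ√T = 0.2 × 0.8660 = 0.1732
ln(S/K) + (r + σ²/2)T = ln(175/170) + (0.086 + 0.2²/2)·0.75 = 0.0290 + 0.0795 = 0.1085
d₁ = 0.1085 / 0.1732 = 0.6264 ⇒ 0.63
d₂ = d₁ − σ√T = 0.6264 − 0.1732 = 0.4531 ⇒ 0.45
exp(−rT) = exp(−0.086·0.75) = 0.9375
C = 175·N(0.63) − 170·0.9375·N(0.45) = 175·0.7357 − 170·0.9375·0.6736 = 128.7475 − 107.3550 = 21.3925

€21.39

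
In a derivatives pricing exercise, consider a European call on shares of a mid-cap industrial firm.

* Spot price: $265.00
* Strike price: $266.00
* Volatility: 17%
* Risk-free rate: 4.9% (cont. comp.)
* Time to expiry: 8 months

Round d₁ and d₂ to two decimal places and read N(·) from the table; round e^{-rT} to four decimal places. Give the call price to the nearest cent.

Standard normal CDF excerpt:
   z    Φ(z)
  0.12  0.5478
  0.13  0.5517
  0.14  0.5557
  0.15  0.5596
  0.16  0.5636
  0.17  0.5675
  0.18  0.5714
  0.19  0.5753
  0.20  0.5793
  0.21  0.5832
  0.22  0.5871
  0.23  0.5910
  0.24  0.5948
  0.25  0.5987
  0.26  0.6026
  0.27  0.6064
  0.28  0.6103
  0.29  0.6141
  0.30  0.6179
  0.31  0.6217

T = 0.6667;  σ√T = 0.1388
d₁ = [ln(265/266) + (0.049 + 0.17²/2)·0.6667] / 0.1388 = [-0.0038 + 0.0423] / 0.1388 = 0.2776 which rounds to 0.28
d₂ = d₁ − σ√T = 0.2776 − 0.1388 = 0.1388 which rounds to 0.14
e^(−rT) = e^(−0.049·0.6667) = 0.9679
C = 265·N(0.28) − 266·0.9679·N(0.14) = 265·0.6103 − 266·0.9679·0.5557 = 161.7295 − 143.0713 = 18.6582

$18.66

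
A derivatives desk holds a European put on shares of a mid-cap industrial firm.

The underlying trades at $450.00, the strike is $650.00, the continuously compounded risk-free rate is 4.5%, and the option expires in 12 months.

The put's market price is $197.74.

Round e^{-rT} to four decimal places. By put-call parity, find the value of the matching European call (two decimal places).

$26.34

e^(−rT) = e^(−0.045·1) = 0.9560
Put-call parity: C − P = S − K·e^(−rT) = 450 − 650·0.9560 = 450 − 621.4000 = -171.4000
C = P + (C − P) = 197.74 + (-171.4000) = 26.3400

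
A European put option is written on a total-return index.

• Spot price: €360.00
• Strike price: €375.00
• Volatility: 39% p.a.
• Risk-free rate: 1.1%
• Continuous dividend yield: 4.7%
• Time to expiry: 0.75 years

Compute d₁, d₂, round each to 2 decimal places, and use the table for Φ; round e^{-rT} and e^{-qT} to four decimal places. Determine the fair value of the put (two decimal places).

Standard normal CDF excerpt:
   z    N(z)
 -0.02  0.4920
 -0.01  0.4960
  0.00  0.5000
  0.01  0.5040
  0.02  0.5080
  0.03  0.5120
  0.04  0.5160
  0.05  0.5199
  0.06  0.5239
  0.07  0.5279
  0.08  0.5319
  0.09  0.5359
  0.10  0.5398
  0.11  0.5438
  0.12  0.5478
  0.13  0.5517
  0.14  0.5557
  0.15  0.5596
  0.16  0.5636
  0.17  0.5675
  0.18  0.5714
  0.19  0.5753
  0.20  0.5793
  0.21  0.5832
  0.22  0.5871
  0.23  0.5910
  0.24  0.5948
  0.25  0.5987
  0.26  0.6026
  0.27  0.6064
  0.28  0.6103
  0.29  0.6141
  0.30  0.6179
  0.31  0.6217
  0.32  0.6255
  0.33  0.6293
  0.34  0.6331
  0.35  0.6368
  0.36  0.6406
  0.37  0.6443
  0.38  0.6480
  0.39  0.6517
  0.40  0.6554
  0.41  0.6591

€61.69

σ√T = 0.39·√0.75 = 0.3377
d₁ = [ln(360/375) + (0.011 − 0.047 + 0.39²/2)·0.75] / 0.3377 = [-0.0408 + 0.0300] / 0.3377 = -0.0319 which rounds to -0.03
d₂ = d₁ − σ√T = -0.0319 − 0.3377 = -0.3697 which rounds to -0.37
e^(−qT) = e^(−0.047·0.75) = 0.9654;  e^(−rT) = e^(−0.011·0.75) = 0.9918
N(−d₂) = N(0.37) = 0.6443;  N(−d₁) = N(0.03) = 0.5120
P = 375·0.9918·0.6443 − 360·0.9654·0.5120 = 239.6313 − 177.9425 = 61.6887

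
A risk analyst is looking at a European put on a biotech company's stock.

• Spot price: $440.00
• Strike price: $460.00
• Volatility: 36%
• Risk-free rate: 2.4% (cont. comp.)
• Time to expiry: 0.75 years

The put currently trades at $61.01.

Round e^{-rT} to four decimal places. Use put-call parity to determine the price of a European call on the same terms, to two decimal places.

$49.20

e^(−rT) = e^(−0.024·0.75) = 0.9822
Put-call parity: C − P = S − K·e^(−rT) = 440 − 460·0.9822 = 440 − 451.8120 = -11.8120
C = P + (C − P) = 61.01 + (-11.8120) = 49.1980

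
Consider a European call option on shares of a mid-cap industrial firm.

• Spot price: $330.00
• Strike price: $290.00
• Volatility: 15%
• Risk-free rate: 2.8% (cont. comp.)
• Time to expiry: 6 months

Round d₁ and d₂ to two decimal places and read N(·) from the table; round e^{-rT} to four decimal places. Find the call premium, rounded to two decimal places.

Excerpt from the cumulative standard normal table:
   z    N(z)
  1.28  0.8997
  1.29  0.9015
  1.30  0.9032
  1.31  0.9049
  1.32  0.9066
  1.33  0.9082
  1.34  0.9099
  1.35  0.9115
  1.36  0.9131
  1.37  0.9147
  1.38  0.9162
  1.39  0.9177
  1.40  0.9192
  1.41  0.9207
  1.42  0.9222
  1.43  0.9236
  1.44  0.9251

σ√T = 0.15·√0.5 = 0.1061
d₁ = [ln(330/290) + (0.028 + ½·0.15²)·0.5] / (σ√T) = (0.1292 + 0.0196) / 0.1061 = 1.4032 ≈ 1.40
d₂ = 1.4032 − 0.1061 = 1.2972 ≈ 1.30
exp(−rT) = exp(−0.028·0.5) = 0.9861
N(d₁) = N(1.40) = 0.9192;  N(d₂) = N(1.30) = 0.9032
C = 330·0.9192 − 290·0.9861·0.9032 = 303.3360 − 258.2872 = 45.0488

$45.05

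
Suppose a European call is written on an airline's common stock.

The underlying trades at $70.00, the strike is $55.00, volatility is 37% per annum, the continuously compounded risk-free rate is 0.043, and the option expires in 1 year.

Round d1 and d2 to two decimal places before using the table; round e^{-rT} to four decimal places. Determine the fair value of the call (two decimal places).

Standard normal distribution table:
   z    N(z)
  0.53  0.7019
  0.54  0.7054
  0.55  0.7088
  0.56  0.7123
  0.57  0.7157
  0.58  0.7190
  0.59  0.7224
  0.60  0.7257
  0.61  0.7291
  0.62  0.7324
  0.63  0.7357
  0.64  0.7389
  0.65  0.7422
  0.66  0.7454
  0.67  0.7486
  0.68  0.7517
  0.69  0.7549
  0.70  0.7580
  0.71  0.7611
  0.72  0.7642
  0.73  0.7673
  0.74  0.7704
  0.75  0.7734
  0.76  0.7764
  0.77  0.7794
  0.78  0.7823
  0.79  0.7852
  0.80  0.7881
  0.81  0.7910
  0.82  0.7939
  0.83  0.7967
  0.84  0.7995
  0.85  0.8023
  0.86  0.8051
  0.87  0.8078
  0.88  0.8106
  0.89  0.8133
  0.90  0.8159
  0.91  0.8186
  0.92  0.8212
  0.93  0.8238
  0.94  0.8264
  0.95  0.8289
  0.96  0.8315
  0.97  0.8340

$20.14

T = 1;  σ√T = 0.3700
d₁ = [ln(70/55) + (0.043 + 0.37²/2)·1] / 0.3700 = [0.2412 + 0.1114] / 0.3700 = 0.9530 ≈ 0.95
d₂ = d₁ − σ√T = 0.9530 − 0.3700 = 0.5830 ≈ 0.58
exp(−rT) = exp(−0.043·1) = 0.9579
N(d₁) = N(0.95) = 0.8289;  N(d₂) = N(0.58) = 0.7190
C = 70·0.8289 − 55·0.9579·0.7190 = 58.0230 − 37.8802 = 20.1428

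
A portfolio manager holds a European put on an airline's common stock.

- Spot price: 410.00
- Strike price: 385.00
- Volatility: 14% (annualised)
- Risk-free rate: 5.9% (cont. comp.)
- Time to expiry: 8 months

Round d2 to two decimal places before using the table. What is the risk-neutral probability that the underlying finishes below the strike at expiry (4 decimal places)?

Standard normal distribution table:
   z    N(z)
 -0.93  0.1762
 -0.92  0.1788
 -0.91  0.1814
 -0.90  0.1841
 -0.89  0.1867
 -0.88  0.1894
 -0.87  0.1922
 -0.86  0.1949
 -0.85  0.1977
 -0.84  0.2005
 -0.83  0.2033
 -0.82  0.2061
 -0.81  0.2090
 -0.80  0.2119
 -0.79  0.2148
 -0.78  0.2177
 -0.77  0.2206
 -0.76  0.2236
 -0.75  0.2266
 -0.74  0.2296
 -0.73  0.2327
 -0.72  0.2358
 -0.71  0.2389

0.2005

σ√T = 0.14 × 0.8165 = 0.1143
ln(S/K) + (r + σ²/2)T = ln(410/385) + (0.059 + 0.14²/2)·0.6667 = 0.0629 + 0.0459 = 0.1088
d₁ = 0.1088 / 0.1143 = 0.9516 → 0.95
d₂ = d₁ − σ√T = 0.9516 − 0.1143 = 0.8373 → 0.84
Risk-neutral Pr[S_T < K] = N(−d₂) = N(-0.84) = 0.2005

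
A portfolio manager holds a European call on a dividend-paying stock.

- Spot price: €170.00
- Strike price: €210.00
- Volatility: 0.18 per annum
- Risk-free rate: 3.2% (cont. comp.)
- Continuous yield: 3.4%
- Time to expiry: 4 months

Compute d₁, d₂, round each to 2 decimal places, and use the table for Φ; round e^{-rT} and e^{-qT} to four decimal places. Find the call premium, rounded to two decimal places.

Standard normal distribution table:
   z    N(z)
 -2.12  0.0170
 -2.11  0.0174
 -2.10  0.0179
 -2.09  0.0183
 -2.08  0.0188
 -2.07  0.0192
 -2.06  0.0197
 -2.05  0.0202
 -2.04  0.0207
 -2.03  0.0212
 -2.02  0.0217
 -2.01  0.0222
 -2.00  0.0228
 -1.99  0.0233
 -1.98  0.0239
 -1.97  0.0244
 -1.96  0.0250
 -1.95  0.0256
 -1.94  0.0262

σ√T = 0.18·√0.3333 = 0.1039
d₁ = [ln(170/210) + (0.032 − 0.034 + 0.18²/2)·0.3333] / 0.1039 = [-0.2113 + 0.0047] / 0.1039 = -1.9878 → -1.99
d₂ = d₁ − σ√T = -1.9878 − 0.1039 = -2.0917 → -2.09
exp(−qT) = exp(−0.034·0.3333) = 0.9887;  exp(−rT) = exp(−0.032·0.3333) = 0.9894
C = 170·0.9887·N(-1.99) − 210·0.9894·N(-2.09) = 170·0.9887·0.0233 − 210·0.9894·0.0183 = 3.9162 − 3.8023 = 0.1140

€0.11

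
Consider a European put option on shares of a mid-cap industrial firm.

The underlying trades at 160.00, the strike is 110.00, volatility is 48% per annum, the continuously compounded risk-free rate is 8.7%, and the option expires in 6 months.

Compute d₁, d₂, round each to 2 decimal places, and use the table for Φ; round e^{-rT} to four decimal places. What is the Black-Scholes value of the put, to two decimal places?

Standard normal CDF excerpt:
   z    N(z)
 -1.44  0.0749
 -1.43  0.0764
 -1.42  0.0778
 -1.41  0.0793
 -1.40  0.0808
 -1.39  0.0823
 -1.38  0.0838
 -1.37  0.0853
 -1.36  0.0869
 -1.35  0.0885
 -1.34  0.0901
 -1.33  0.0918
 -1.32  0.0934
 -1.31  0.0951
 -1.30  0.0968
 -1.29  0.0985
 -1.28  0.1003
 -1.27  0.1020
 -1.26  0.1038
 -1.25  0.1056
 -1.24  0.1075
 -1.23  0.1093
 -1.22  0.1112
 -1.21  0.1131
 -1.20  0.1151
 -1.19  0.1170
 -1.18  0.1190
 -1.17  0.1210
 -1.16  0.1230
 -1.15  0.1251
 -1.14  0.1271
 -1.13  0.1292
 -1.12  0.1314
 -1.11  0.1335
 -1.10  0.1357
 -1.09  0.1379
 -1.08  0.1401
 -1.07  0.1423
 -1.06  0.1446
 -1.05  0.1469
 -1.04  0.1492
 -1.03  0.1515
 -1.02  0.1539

2.30

σ√T = 0.48 × 0.7071 = 0.3394
d₁ = [ln(160/110) + (0.087 + ½·0.48²)·0.5] / (σ√T) = (0.3747 + 0.1011) / 0.3394 = 1.4018 ≈ 1.40
d₂ = 1.4018 − 0.3394 = 1.0624 ≈ 1.06
exp(−rT) = exp(−0.087·0.5) = 0.9574
P = 110·0.9574·N(-1.06) − 160·N(-1.40) = 110·0.9574·0.1446 − 160·0.0808 = 15.2284 − 12.9280 = 2.3004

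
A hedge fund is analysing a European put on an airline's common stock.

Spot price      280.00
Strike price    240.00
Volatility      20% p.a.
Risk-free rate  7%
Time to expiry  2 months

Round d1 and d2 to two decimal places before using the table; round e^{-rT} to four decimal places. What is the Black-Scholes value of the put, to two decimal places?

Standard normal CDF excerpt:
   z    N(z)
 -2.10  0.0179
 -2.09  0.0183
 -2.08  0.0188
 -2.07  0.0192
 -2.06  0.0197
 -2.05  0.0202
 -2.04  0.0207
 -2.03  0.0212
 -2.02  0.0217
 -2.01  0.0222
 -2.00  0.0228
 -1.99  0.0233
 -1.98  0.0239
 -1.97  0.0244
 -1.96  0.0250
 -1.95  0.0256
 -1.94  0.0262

0.15

T = 0.1667;  σ√T = 0.0816
d₁ = [ln(280/240) + (0.07 + 0.2²/2)·0.1667] / 0.0816 = [0.1542 + 0.0150] / 0.0816 = 2.0717 ⇒ 2.07
d₂ = d₁ − σ√T = 2.0717 − 0.0816 = 1.9900 ⇒ 1.99
exp(−rT) = exp(−0.07·0.1667) = 0.9884
P = 240·0.9884·N(-1.99) − 280·N(-2.07) = 240·0.9884·0.0233 − 280·0.0192 = 5.5271 − 5.3760 = 0.1511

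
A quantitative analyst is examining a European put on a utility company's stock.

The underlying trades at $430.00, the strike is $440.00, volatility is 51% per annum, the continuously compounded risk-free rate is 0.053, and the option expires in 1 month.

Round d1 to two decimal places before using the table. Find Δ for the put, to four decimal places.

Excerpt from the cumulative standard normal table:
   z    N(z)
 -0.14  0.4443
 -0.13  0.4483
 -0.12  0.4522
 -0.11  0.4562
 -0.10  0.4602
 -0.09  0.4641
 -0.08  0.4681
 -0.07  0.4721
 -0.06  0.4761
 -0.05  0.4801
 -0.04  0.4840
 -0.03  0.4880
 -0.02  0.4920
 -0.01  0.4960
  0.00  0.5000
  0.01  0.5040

T = 0.08333;  σ√T = 0.1472
d₁ = [ln(430/440) + (0.053 + ½·0.51²)·0.08333] / (σ√T) = (-0.0230 + 0.0153) / 0.1472 = -0.0525 which rounds to -0.05
N(d₁) = N(-0.05) = 0.4801
Δ_put = N(d₁) − 1 = 0.4801 − 1 = -0.5199

-0.5199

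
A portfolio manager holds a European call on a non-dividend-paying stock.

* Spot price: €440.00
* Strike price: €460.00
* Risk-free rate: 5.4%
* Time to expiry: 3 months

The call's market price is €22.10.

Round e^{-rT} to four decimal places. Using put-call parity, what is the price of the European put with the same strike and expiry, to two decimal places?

€35.94

exp(−rT) = exp(−0.054·0.25) = 0.9866
Put-call parity: C − P = S − K·e^(−rT) = 440 − 460·0.9866 = 440 − 453.8360 = -13.8360
P = C − (C − P) = 22.10 − (-13.8360) = 35.9360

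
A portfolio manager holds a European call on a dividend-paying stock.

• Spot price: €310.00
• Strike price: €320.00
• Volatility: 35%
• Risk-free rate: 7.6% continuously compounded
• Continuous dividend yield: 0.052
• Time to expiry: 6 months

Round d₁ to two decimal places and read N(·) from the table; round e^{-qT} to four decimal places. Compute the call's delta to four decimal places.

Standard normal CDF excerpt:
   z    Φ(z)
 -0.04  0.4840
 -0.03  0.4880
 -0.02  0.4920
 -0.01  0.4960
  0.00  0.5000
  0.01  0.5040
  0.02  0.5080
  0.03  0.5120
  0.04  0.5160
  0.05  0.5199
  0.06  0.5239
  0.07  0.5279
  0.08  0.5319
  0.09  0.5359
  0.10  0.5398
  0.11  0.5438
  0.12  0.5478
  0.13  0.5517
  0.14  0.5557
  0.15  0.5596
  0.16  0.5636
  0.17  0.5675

σ√T = 0.35·√0.5 = 0.2475
d₁ = [ln(310/320) + (0.076 − 0.052 + ½·0.35²)·0.5] / (σ√T) = (-0.0317 + 0.0426) / 0.2475 = 0.0439 ≈ 0.04
N(d₁) = N(0.04) = 0.5160
Δ_call = exp(−qT)·N(d₁) = 0.9743·0.5160 = 0.5027

0.5027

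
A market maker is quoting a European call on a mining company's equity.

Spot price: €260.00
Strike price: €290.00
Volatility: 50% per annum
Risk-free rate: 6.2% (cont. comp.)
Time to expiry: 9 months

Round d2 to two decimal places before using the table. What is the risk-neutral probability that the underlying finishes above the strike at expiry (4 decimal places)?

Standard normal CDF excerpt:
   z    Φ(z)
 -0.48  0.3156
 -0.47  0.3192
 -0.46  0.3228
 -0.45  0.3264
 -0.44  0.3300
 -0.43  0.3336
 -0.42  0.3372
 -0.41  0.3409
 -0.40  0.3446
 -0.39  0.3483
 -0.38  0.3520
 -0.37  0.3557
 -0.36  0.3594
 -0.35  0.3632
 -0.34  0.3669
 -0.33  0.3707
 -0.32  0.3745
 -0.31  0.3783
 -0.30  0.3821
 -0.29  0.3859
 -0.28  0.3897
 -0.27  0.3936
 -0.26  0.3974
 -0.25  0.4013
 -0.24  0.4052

σ√T = 0.5·√0.75 = 0.4330
d₁ = [ln(260/290) + (0.062 + 0.5²/2)·0.75] / 0.4330 = [-0.1092 + 0.1402] / 0.4330 = 0.0717 ≈ 0.07
d₂ = d₁ − σ√T = 0.0717 − 0.4330 = -0.3613 ≈ -0.36
Risk-neutral Pr[S_T > K] = N(d₂) = N(-0.36) = 0.3594

0.3594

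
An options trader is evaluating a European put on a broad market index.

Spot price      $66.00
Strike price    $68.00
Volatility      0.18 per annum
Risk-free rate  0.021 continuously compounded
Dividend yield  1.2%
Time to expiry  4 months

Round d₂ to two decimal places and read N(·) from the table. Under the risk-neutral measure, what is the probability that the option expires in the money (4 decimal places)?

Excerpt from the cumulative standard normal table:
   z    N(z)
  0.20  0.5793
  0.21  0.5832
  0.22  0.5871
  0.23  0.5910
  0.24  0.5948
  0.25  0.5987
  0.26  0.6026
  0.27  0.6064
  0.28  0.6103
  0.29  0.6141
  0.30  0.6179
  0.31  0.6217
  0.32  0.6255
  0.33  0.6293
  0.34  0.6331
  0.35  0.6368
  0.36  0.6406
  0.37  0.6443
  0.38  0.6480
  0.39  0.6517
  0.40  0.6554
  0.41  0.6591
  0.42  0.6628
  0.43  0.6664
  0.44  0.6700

σ√T = 0.18·√0.3333 = 0.1039
ln(S/K) + (r − q + σ²/2)T = ln(66/68) + (0.021 − 0.012 + 0.18²/2)·0.3333 = -0.0299 + 0.0084 = -0.0215
d₁ = -0.0215 / 0.1039 = -0.2064 ⇒ -0.21
d₂ = d₁ − σ√T = -0.2064 − 0.1039 = -0.3104 ⇒ -0.31
Risk-neutral Pr[S_T < K] = N(−d₂) = N(0.31) = 0.6217

0.6217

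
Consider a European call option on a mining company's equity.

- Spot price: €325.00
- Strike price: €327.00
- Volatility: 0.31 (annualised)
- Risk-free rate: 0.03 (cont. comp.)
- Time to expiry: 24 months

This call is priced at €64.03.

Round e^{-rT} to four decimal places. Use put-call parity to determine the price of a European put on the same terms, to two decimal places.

€47.00

e^(−rT) = e^(−0.03·2) = 0.9418
Put-call parity: C − P = S − K·e^(−rT) = 325 − 327·0.9418 = 325 − 307.9686 = 17.0314
P = C − (C − P) = 64.03 − (17.0314) = 46.9986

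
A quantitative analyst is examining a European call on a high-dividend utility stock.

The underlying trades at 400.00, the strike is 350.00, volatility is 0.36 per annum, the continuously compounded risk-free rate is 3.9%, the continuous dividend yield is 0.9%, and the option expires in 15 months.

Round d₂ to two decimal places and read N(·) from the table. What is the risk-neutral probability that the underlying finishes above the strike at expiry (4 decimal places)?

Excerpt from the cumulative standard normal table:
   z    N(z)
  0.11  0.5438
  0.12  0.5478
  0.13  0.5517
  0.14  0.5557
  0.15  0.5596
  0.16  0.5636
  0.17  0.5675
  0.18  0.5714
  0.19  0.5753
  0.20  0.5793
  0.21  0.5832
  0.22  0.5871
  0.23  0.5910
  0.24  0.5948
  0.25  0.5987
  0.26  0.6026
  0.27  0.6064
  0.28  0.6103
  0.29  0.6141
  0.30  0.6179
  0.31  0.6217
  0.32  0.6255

σ√T = 0.36·√1.25 = 0.4025
d₁ = [ln(400/350) + (0.039 − 0.009 + ½·0.36²)·1.25] / (σ√T) = (0.1335 + 0.1185) / 0.4025 = 0.6262 ⇒ 0.63
d₂ = 0.6262 − 0.4025 = 0.2237 ⇒ 0.22
Risk-neutral Pr[S_T > K] = N(d₂) = N(0.22) = 0.5871

0.5871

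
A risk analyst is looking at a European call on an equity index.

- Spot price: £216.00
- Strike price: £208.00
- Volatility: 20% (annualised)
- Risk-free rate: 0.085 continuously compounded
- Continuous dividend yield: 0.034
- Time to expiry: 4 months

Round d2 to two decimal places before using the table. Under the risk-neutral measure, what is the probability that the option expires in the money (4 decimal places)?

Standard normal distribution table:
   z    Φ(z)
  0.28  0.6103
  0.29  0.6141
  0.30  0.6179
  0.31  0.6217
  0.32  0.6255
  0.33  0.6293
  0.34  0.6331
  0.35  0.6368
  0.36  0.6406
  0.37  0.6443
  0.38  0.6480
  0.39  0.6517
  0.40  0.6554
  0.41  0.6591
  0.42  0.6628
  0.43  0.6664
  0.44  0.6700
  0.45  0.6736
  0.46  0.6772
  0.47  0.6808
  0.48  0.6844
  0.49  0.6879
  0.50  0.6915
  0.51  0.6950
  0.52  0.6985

T = 0.3333;  σ√T = 0.1155
d₁ = [ln(216/208) + (0.085 − 0.034 + 0.2²/2)·0.3333] / 0.1155 = [0.0377 + 0.0237] / 0.1155 = 0.5318 ≈ 0.53
d₂ = d₁ − σ√T = 0.5318 − 0.1155 = 0.4163 ≈ 0.42
Pr(exercise) under Q = N(d₂) = 0.6628

0.6628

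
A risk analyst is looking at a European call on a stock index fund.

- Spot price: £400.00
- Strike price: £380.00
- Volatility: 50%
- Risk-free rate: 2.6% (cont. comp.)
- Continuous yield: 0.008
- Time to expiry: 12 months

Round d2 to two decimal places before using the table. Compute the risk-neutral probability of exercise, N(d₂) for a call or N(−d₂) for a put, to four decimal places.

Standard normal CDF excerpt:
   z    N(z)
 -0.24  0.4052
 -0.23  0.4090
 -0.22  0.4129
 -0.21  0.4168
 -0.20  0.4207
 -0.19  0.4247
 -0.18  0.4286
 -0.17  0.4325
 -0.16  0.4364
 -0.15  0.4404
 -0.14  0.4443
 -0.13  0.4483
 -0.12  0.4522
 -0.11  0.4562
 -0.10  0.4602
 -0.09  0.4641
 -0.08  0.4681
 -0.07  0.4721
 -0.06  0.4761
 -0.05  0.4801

σ√T = 0.5 × 1.0000 = 0.5000
ln(S/K) + (r − q + σ²/2)T = ln(400/380) + (0.026 − 0.008 + 0.5²/2)·1 = 0.0513 + 0.1430 = 0.1943
d₁ = 0.1943 / 0.5000 = 0.3886 ≈ 0.39
d₂ = d₁ − σ√T = 0.3886 − 0.5000 = -0.1114 ≈ -0.11
Risk-neutral Pr[S_T > K] = N(d₂) = N(-0.11) = 0.4562

0.4562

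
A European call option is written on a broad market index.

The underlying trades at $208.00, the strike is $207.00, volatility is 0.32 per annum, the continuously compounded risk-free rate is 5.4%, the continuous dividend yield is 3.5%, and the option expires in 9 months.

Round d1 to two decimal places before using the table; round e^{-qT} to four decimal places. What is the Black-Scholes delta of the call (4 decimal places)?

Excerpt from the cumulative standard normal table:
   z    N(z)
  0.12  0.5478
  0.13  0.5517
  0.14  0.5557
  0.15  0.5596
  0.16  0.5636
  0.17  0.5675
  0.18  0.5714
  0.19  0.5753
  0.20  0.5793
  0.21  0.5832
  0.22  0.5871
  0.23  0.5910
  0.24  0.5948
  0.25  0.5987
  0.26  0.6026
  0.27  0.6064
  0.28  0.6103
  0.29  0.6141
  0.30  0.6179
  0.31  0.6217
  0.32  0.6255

0.5681

T = 0.75;  σ√T = 0.2771
ln(S/K) + (r − q + σ²/2)T = ln(208/207) + (0.054 − 0.035 + 0.32²/2)·0.75 = 0.0048 + 0.0527 = 0.0575
d₁ = 0.0575 / 0.2771 = 0.2074 ⇒ 0.21
N(d₁) = N(0.21) = 0.5832
Δ_call = exp(−qT)·N(d₁) = 0.9741·0.5832 = 0.5681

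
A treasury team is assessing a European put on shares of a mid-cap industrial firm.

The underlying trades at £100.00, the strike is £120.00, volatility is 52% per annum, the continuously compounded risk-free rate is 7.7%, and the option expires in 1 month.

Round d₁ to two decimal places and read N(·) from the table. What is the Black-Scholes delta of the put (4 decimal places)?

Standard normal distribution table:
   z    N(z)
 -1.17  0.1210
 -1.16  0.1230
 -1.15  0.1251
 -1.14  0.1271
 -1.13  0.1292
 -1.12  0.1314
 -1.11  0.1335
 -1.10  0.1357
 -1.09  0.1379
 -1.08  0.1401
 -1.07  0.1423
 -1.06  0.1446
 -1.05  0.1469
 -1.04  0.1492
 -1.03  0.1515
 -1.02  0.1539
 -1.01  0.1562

-0.8643

σ√T = 0.52 × 0.2887 = 0.1501
ln(S/K) + (r + σ²/2)T = ln(100/120) + (0.077 + 0.52²/2)·0.08333 = -0.1823 + 0.0177 = -0.1646
d₁ = -0.1646 / 0.1501 = -1.0968 ⇒ -1.10
N(d₁) = N(-1.10) = 0.1357
Δ_put = N(d₁) − 1 = 0.1357 − 1 = -0.8643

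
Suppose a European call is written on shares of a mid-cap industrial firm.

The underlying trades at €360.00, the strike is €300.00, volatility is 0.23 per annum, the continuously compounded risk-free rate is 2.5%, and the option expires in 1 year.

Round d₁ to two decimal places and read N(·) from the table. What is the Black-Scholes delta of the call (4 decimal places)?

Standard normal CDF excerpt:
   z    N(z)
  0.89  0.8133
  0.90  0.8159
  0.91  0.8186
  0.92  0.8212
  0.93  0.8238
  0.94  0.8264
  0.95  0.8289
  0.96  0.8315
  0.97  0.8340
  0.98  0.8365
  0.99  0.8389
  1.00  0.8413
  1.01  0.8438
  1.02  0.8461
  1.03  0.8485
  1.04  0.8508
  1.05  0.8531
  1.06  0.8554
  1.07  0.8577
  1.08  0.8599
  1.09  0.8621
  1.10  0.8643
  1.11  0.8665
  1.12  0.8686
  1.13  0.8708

0.8461

σ√T = 0.23 × 1.0000 = 0.2300
d₁ = [ln(360/300) + (0.025 + 0.23²/2)·1] / 0.2300 = [0.1823 + 0.0515] / 0.2300 = 1.0164 ⇒ 1.02
N(d₁) = N(1.02) = 0.8461
Δ_call = N(d₁) = 0.8461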